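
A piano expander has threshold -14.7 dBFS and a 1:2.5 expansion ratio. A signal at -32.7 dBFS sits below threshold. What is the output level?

Below threshold, a 1:2.5 expander applies gain = (2.5−1)×(T − x) of attenuation.
(2.5−1) × 18 = 27 dB, so output = -32.7 − 27 = -59.7 dBFS.

-59.7 dBFS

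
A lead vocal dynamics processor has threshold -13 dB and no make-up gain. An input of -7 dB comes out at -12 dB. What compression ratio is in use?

6:1

Input overshoot = -7 − (-13) = 6 dB; output overshoot = -12 − (-13) = 1 dB.
Ratio = 6 / 1 = 6.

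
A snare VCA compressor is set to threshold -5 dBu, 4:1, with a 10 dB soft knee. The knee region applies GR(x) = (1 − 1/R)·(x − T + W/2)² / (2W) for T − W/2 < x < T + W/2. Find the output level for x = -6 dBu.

x − T + W/2 = -6 − (-5) + 5 = 4.
GR = (1 − 1/4) × 4² / 20 = 0.75 × 16 / 20 = 0.6 dB.
Output = -6 − 0.6 = -6.6 dBu.

-6.6 dBu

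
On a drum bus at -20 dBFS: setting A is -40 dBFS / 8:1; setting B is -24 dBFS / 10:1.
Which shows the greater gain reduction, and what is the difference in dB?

A: overshoot 20 dB → output overshoot 2.5 dB → GR 17.5 dB.
B: overshoot 4 dB → output overshoot 0.4 dB → GR 3.6 dB.
A reduces 13.9 dB more.

A, by 13.9 dB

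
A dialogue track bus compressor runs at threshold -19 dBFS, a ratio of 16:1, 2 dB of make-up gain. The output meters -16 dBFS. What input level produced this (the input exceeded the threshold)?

-3 dBFS

Before make-up, the level was -16 − 2 = -18 dBFS.
The compressed level sits -18 − (-19) = 1 dB over threshold.
Input overshoot = R × output overshoot = 16 dB → input = -19 + 16 = -3 dBFS.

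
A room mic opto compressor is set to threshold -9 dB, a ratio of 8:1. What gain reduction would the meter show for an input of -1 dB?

The signal is 8 dB above threshold.
A 8:1 ratio leaves 1 dB of that excess.
GR = overshoot in − overshoot out = 8 − 1 = 7 dB.

7 dB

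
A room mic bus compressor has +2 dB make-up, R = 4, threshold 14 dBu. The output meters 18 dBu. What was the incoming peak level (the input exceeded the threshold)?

Remove make-up: 18 − 2 = 16 dBu.
The compressed level sits 16 − 14 = 2 dB over threshold.
Before 4:1 compression the overshoot was 2 × 4 = 8 dB, so input = 14 + 8 = 22 dBu.

22 dBu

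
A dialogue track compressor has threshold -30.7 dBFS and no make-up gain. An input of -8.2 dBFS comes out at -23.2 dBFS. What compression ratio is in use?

3:1

Input overshoot = -8.2 − (-30.7) = 22.5 dB; output overshoot = -23.2 − (-30.7) = 7.5 dB.
Ratio = 22.5 / 7.5 = 3.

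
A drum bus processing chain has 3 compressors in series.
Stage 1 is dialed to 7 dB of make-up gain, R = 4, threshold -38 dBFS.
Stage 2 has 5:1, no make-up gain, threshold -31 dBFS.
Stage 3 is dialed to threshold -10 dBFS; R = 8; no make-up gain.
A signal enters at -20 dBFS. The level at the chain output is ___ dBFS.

Stage 1: 18 dB above -38 dBFS, reduced 4:1 to 4.5 dB above → -33.5 dBFS; +7 dB make-up → -26.5 dBFS.
Stage 2: -26.5 dBFS is 4.5 dB over -31 dBFS; at 5:1 that becomes 0.9 dB over, giving -30.1 dBFS.
Stage 3: below threshold (-30.1 ≤ -10); passes unchanged; output -30.1 dBFS.

-30.1 dBFS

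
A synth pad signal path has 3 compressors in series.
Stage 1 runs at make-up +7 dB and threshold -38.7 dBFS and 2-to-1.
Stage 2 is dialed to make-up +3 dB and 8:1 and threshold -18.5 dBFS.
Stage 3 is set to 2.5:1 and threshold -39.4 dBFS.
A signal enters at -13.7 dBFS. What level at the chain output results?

-30.12 dBFS

Stage 1: -13.7 dBFS is 25 dB over -38.7 dBFS; at 2:1 that becomes 12.5 dB over, giving -26.2 dBFS; +7 dB make-up → -19.2 dBFS.
Stage 2: -19.2 dBFS ≤ -18.5 dBFS, so stage 2 doesn't engage; make-up brings it to -16.2 dBFS.
Stage 3: 23.2 dB above -39.4 dBFS, reduced 2.5:1 to 9.28 dB above → -30.12 dBFS.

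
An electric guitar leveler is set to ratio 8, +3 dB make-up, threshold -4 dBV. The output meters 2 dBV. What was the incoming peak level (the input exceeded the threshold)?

Before make-up, the level was 2 − 3 = -1 dBV.
The compressed level sits -1 − (-4) = 3 dB over threshold.
Undo the ratio: input overshoot = 3 × 8 = 24 dB, giving input = 20 dBV.

20 dBV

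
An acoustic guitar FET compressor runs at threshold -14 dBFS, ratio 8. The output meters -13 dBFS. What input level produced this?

-6 dBFS

Post-compression overshoot = -13 − (-14) = 1 dB.
Before 8:1 compression the overshoot was 1 × 8 = 8 dB, so input = -14 + 8 = -6 dBFS.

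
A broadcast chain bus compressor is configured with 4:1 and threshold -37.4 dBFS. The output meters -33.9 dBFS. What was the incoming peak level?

-23.4 dBFS

Post-compression overshoot = -33.9 − (-37.4) = 3.5 dB.
Input overshoot = R × output overshoot = 14 dB → input = -37.4 + 14 = -23.4 dBFS.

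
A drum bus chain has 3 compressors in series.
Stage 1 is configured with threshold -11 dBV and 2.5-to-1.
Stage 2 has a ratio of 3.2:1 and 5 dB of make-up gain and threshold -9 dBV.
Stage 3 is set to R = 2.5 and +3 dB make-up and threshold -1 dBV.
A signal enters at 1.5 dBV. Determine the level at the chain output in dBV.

-0.0625 dBV

Stage 1: 12.5 dB above -11 dBV, reduced 2.5:1 to 5 dB above → -6 dBV.
Stage 2: overshoot 3 dB → 3/3.2 = 0.9375 dB → -8.0625 dBV; +5 dB make-up → -3.0625 dBV.
Stage 3: below threshold (-3.0625 ≤ -1); passes unchanged; make-up brings it to -0.0625 dBV.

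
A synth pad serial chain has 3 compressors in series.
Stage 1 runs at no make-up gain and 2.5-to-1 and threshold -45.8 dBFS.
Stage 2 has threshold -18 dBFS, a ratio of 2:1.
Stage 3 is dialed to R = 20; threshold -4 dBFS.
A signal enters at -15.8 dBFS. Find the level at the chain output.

Stage 1: -15.8 dBFS is 30 dB over -45.8 dBFS; at 2.5:1 that becomes 12 dB over, giving -33.8 dBFS.
Stage 2: -33.8 dBFS ≤ -18 dBFS, so stage 2 doesn't engage; output -33.8 dBFS.
Stage 3: below threshold (-33.8 ≤ -4); passes unchanged; output -33.8 dBFS.

-33.8 dBFS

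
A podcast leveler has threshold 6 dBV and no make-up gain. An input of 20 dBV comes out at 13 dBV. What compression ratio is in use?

2:1

Input overshoot = 20 − 6 = 14 dB; output overshoot = 13 − 6 = 7 dB.
Ratio = 14 / 7 = 2.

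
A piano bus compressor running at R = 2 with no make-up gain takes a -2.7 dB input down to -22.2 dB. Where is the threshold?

-41.7 dB

Let T be the threshold. Output overshoot = (input overshoot)/R, so -22.2 − T = (-2.7 − T)/2.
2·(-22.2 − T) = -2.7 − T → 1·T = -44.4 − (-2.7) = -41.7.
T = -41.7/1 = -41.7 dB.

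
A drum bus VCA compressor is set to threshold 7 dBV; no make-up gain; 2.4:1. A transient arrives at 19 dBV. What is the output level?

The input is 12 dB above the 7 dBV threshold.
2.4:1 compression reduces that to 12/2.4 = 5 dB over.
So the level is 7 + 5 = 12 dBV.

12 dBV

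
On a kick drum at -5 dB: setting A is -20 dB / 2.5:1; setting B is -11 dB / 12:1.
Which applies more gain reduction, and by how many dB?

A, by 3.5 dB

A: 15 dB over, compressed to 6 dB over, so 9 dB of GR.
B: 6 dB over, compressed to 0.5 dB over, so 5.5 dB of GR.
A reduces 3.5 dB more.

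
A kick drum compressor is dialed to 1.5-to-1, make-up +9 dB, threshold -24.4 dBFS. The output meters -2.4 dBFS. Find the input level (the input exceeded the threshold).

-4.9 dBFS

Remove make-up: -2.4 − 9 = -11.4 dBFS.
That's 13 dB above the -24.4 dBFS threshold.
Input overshoot = R × output overshoot = 19.5 dB → input = -24.4 + 19.5 = -4.9 dBFS.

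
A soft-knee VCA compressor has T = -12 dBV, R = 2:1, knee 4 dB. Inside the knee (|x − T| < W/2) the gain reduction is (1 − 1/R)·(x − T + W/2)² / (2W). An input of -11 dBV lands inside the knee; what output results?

x − T + W/2 = -11 − (-12) + 2 = 3.
GR = (1 − 1/2) × 3² / 8 = 0.5 × 9 / 8 = 0.5625 dB.
Output = -11 − 0.5625 = -11.5625 dBV.

-11.5625 dBV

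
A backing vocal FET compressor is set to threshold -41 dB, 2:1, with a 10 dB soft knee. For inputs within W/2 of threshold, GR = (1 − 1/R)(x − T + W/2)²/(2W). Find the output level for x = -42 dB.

x − T + W/2 = -42 − (-41) + 5 = 4.
GR = (1 − 1/2) × 4² / 20 = 0.5 × 16 / 20 = 0.4 dB.
Output = -42 − 0.4 = -42.4 dB.

-42.4 dB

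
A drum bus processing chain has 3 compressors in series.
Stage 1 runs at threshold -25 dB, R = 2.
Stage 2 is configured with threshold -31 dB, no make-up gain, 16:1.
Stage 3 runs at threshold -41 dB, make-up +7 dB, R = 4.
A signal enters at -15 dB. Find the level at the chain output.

Stage 1: overshoot 10 dB → 10/2 = 5 dB → -20 dB.
Stage 2: -20 dB is 11 dB over -31 dB; at 16:1 that becomes 0.6875 dB over, giving -30.3125 dB.
Stage 3: 10.6875 dB above -41 dB, reduced 4:1 to 2.671875 dB above → -38.328125 dB; +7 dB make-up → -31.328125 dB.

-31.328125 dB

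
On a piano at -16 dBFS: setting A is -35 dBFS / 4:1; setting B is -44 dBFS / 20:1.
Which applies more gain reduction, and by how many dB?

A: GR = 19 − 19/4 = 14.25 dB.
B: GR = 28 − 28/20 = 26.6 dB.
B applies 12.35 dB more gain reduction.

B, by 12.35 dB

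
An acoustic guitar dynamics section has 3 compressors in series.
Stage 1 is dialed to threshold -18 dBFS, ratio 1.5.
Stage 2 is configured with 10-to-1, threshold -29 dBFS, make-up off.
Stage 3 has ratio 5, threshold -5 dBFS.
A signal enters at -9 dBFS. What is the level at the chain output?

Stage 1: 9 dB above -18 dBFS, reduced 1.5:1 to 6 dB above → -12 dBFS.
Stage 2: -12 dBFS is 17 dB over -29 dBFS; at 10:1 that becomes 1.7 dB over, giving -27.3 dBFS.
Stage 3: -27.3 dBFS is at or below the -5 dBFS threshold — no compression; output -27.3 dBFS.

-27.3 dBFS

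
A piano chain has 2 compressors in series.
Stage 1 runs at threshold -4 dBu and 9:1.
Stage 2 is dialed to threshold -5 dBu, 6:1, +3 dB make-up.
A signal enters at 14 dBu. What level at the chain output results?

Stage 1: 18 dB above -4 dBu, reduced 9:1 to 2 dB above → -2 dBu.
Stage 2: overshoot 3 dB → 3/6 = 0.5 dB → -4.5 dBu; +3 dB make-up → -1.5 dBu.

-1.5 dBu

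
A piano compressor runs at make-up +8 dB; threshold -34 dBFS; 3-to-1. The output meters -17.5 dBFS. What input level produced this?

-8.5 dBFS

Remove make-up: -17.5 − 8 = -25.5 dBFS.
That's 8.5 dB above the -34 dBFS threshold.
Before 3:1 compression the overshoot was 8.5 × 3 = 25.5 dB, so input = -34 + 25.5 = -8.5 dBFS.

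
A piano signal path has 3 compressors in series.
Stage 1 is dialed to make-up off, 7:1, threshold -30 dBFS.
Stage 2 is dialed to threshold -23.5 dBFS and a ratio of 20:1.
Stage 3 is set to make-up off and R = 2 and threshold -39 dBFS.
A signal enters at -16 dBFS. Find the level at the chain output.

-33.5 dBFS

Stage 1: overshoot 14 dB → 14/7 = 2 dB → -28 dBFS.
Stage 2: -28 dBFS ≤ -23.5 dBFS, so stage 2 doesn't engage; output -28 dBFS.
Stage 3: overshoot 11 dB → 11/2 = 5.5 dB → -33.5 dBFS.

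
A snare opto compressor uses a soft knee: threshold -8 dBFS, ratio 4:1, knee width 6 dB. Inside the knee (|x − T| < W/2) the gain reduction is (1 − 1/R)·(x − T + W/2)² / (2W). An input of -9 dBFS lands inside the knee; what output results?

-9.25 dBFS

x − T + W/2 = -9 − (-8) + 3 = 2.
GR = (1 − 1/4) × 2² / 12 = 0.75 × 4 / 12 = 0.25 dB.
Output = -9 − 0.25 = -9.25 dBFS.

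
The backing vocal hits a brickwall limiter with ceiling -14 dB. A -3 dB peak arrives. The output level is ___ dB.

At ∞:1, everything above -14 dB is held at the ceiling.

-14 dB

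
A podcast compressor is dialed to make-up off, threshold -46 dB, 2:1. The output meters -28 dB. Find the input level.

-10 dB

The compressed level sits -28 − (-46) = 18 dB over threshold.
Input overshoot = R × output overshoot = 36 dB → input = -46 + 36 = -10 dB.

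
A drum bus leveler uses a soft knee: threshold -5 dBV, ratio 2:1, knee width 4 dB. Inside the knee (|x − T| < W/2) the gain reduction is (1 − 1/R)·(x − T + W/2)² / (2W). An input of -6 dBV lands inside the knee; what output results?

x − T + W/2 = -6 − (-5) + 2 = 1.
GR = (1 − 1/2) × 1² / 8 = 0.5 × 1 / 8 = 0.0625 dB.
Output = -6 − 0.0625 = -6.0625 dBV.

-6.0625 dBV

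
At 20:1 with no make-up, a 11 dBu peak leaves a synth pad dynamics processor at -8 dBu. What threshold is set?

-9 dBu

Let T be the threshold. Output overshoot = (input overshoot)/R, so -8 − T = (11 − T)/20.
20·(-8 − T) = 11 − T → 19·T = -160 − 11 = -171.
T = -171/19 = -9 dBu.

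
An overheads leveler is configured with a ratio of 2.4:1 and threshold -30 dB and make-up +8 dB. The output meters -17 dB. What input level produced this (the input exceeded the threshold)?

Stripping the +8 dB make-up gives -25 dB at the gain stage.
That's 5 dB above the -30 dB threshold.
Input overshoot = R × output overshoot = 12 dB → input = -30 + 12 = -18 dB.

-18 dB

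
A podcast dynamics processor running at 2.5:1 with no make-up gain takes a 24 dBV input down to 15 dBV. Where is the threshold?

9 dBV

Gain reduction = 24 − 15 = 9 dB; output overshoot = GR / (R − 1) = 9 / 1.5 = 6 dB.
Threshold = output − output overshoot = 15 − 6 = 9 dBV.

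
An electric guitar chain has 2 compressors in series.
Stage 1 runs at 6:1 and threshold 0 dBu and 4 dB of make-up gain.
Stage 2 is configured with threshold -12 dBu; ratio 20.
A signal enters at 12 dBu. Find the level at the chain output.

Stage 1: 12 dBu is 12 dB over 0 dBu; at 6:1 that becomes 2 dB over, giving 2 dBu; +4 dB make-up → 6 dBu.
Stage 2: 18 dB above -12 dBu, reduced 20:1 to 0.9 dB above → -11.1 dBu.

-11.1 dBu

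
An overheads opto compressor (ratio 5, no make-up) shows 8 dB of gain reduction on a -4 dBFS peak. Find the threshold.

Gain reduction = -4 − (-12) = 8 dB; output overshoot = GR / (R − 1) = 8 / 4 = 2 dB.
Threshold = output − output overshoot = -12 − 2 = -14 dBFS.

-14 dBFS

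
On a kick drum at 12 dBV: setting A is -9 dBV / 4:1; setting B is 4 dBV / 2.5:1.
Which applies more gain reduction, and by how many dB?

A: overshoot 21 dB → output overshoot 5.25 dB → GR 15.75 dB.
B: overshoot 8 dB → output overshoot 3.2 dB → GR 4.8 dB.
Difference: 10.95 dB in favour of A.

A, by 10.95 dB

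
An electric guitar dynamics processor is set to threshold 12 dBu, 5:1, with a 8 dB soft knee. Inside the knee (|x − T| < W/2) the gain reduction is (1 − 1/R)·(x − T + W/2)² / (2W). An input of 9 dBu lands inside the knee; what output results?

x − T + W/2 = 9 − 12 + 4 = 1.
GR = (1 − 1/5) × 1² / 16 = 0.8 × 1 / 16 = 0.05 dB.
Output = 9 − 0.05 = 8.95 dBu.

8.95 dBu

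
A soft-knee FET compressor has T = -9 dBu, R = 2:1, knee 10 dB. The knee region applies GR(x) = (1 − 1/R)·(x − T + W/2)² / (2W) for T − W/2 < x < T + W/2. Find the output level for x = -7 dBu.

x − T + W/2 = -7 − (-9) + 5 = 7.
GR = (1 − 1/2) × 7² / 20 = 0.5 × 49 / 20 = 1.225 dB.
Output = -7 − 1.225 = -8.225 dBu.

-8.225 dBu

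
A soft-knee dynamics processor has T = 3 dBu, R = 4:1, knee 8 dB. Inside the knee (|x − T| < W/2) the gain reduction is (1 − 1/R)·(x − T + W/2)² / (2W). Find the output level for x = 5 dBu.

x − T + W/2 = 5 − 3 + 4 = 6.
GR = (1 − 1/4) × 6² / 16 = 0.75 × 36 / 16 = 1.6875 dB.
Output = 5 − 1.6875 = 3.3125 dBu.

3.3125 dBu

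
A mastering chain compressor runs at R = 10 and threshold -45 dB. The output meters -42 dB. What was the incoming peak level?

-15 dB

Post-compression overshoot = -42 − (-45) = 3 dB.
Before 10:1 compression the overshoot was 3 × 10 = 30 dB, so input = -45 + 30 = -15 dB.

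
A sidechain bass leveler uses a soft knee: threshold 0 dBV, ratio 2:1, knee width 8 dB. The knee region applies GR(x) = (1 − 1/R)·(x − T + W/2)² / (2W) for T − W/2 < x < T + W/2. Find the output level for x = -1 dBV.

x − T + W/2 = -1 − 0 + 4 = 3.
GR = (1 − 1/2) × 3² / 16 = 0.5 × 9 / 16 = 0.28125 dB.
Output = -1 − 0.28125 = -1.28125 dBV.

-1.28125 dBV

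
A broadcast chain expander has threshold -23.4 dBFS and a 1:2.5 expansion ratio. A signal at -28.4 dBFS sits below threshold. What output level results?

The input is 5 dB below the -23.4 dBFS threshold.
A 1:2.5 expander multiplies undershoot by 2.5: 5 × 2.5 = 12.5 dB below threshold.
Output = -23.4 − 12.5 = -35.9 dBFS.

-35.9 dBFS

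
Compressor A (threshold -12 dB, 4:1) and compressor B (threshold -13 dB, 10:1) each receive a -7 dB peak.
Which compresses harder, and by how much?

B, by 1.65 dB

A: GR = 5 − 5/4 = 3.75 dB.
B: GR = 6 − 6/10 = 5.4 dB.
B reduces 1.65 dB more.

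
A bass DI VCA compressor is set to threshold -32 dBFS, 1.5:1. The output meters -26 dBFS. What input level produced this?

-23 dBFS

The compressed level sits -26 − (-32) = 6 dB over threshold.
Input overshoot = R × output overshoot = 9 dB → input = -32 + 9 = -23 dBFS.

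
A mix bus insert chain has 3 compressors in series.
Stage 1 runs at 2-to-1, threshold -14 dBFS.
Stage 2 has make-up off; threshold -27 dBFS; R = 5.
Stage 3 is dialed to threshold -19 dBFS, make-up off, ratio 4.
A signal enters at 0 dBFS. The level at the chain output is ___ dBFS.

-23 dBFS

Stage 1: 0 dBFS is 14 dB over -14 dBFS; at 2:1 that becomes 7 dB over, giving -7 dBFS.
Stage 2: overshoot 20 dB → 20/5 = 4 dB → -23 dBFS.
Stage 3: below threshold (-23 ≤ -19); passes unchanged; output -23 dBFS.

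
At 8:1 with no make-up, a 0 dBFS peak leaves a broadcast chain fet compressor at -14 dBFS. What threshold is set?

-16 dBFS

Let T be the threshold. Output overshoot = (input overshoot)/R, so -14 − T = (0 − T)/8.
8·(-14 − T) = 0 − T → 7·T = -112 − 0 = -112.
T = -112/7 = -16 dBFS.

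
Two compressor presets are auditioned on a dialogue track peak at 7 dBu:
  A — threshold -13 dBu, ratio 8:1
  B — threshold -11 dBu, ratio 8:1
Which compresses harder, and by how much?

A: 20 dB over, compressed to 2.5 dB over, so 17.5 dB of GR.
B: 18 dB over, compressed to 2.25 dB over, so 15.75 dB of GR.
A applies 1.75 dB more gain reduction.

A, by 1.75 dB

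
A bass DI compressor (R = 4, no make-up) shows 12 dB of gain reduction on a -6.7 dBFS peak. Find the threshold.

Let T be the threshold. Output overshoot = (input overshoot)/R, so -18.7 − T = (-6.7 − T)/4.
4·(-18.7 − T) = -6.7 − T → 3·T = -74.8 − (-6.7) = -68.1.
T = -68.1/3 = -22.7 dBFS.

-22.7 dBFS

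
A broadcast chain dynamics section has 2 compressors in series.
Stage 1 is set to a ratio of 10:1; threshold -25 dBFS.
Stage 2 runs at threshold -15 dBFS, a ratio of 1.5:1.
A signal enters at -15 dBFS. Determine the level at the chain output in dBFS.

-24 dBFS

Stage 1: 10 dB above -25 dBFS, reduced 10:1 to 1 dB above → -24 dBFS.
Stage 2: below threshold (-24 ≤ -15); passes unchanged; output -24 dBFS.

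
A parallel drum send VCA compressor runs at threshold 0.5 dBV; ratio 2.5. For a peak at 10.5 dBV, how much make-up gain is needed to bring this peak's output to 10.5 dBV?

Without make-up, output = threshold + overshoot/2.5 = 0.5 + 4 = 4.5 dBV.
Gap to target: 6 dB.

6 dB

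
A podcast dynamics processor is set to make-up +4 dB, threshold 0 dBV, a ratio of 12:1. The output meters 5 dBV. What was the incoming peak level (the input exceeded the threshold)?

Stripping the +4 dB make-up gives 1 dBV at the gain stage.
Post-compression overshoot = 1 − 0 = 1 dB.
Input overshoot = R × output overshoot = 12 dB → input = 0 + 12 = 12 dBV.

12 dBV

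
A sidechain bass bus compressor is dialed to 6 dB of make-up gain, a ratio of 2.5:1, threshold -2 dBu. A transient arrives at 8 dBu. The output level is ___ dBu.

Overshoot: 8 − (-2) = 10 dB.
2.5:1 compression reduces that to 10/2.5 = 4 dB over.
Output = -2 + 4 = 2 dBu; make-up adds 6 dB, giving 8 dBu.

8 dBu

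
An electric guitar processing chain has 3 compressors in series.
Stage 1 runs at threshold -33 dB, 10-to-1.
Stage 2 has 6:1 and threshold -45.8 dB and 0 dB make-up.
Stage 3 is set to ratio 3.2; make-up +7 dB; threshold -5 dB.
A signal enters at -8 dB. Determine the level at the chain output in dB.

-36.25 dB

Stage 1: 25 dB above -33 dB, reduced 10:1 to 2.5 dB above → -30.5 dB.
Stage 2: overshoot 15.3 dB → 15.3/6 = 2.55 dB → -43.25 dB.
Stage 3: below threshold (-43.25 ≤ -5); passes unchanged; make-up brings it to -36.25 dB.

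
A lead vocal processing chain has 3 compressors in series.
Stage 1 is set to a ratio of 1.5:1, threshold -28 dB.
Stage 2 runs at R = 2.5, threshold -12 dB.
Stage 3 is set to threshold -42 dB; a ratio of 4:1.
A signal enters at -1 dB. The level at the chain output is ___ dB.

-34.3 dB

Stage 1: overshoot 27 dB → 27/1.5 = 18 dB → -10 dB.
Stage 2: overshoot 2 dB → 2/2.5 = 0.8 dB → -11.2 dB.
Stage 3: -11.2 dB is 30.8 dB over -42 dB; at 4:1 that becomes 7.7 dB over, giving -34.3 dB.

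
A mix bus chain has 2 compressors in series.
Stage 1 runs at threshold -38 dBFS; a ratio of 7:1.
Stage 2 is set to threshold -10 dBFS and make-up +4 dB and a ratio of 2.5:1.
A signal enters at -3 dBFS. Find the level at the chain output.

-29 dBFS

Stage 1: 35 dB above -38 dBFS, reduced 7:1 to 5 dB above → -33 dBFS.
Stage 2: below threshold (-33 ≤ -10); passes unchanged; make-up brings it to -29 dBFS.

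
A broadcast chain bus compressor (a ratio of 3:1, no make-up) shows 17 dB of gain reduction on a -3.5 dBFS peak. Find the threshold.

-29 dBFS

Input is 25.5 dB above T (since output overshoot × R = input overshoot: (-20.5 − T)·3 = -3.5 − T gives T = -29 dBFS).
Check: -29 + (-3.5 − (-29))/3 = -29 + 8.5 = -20.5 dBFS. ✓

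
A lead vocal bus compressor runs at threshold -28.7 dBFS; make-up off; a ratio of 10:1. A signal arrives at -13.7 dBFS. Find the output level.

Overshoot: -13.7 − (-28.7) = 15 dB.
At 10:1 the overshoot is divided by 10, leaving 1.5 dB above threshold.
Output = -28.7 + 1.5 = -27.2 dBFS.

-27.2 dBFS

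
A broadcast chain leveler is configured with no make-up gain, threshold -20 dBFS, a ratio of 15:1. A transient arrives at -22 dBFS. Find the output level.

-22 dBFS

-22 dBFS is 2 dB below the -20 dBFS threshold, so no gain reduction is applied.
Output = input = -22 dBFS.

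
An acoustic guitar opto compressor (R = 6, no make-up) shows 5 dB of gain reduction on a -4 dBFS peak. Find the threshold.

Input is 6 dB above T (since output overshoot × R = input overshoot: (-9 − T)·6 = -4 − T gives T = -10 dBFS).
Check: -10 + (-4 − (-10))/6 = -10 + 1 = -9 dBFS. ✓

-10 dBFS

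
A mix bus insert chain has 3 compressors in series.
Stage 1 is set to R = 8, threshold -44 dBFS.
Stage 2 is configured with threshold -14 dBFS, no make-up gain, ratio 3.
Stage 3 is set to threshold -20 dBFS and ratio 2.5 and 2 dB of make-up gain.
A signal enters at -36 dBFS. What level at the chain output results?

Stage 1: -36 dBFS is 8 dB over -44 dBFS; at 8:1 that becomes 1 dB over, giving -43 dBFS.
Stage 2: -43 dBFS ≤ -14 dBFS, so stage 2 doesn't engage; output -43 dBFS.
Stage 3: -43 dBFS ≤ -20 dBFS, so stage 3 doesn't engage; make-up brings it to -41 dBFS.

-41 dBFS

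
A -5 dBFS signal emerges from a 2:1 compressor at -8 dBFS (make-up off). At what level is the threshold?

Let T be the threshold. Output overshoot = (input overshoot)/R, so -8 − T = (-5 − T)/2.
2·(-8 − T) = -5 − T → 1·T = -16 − (-5) = -11.
T = -11/1 = -11 dBFS.

-11 dBFS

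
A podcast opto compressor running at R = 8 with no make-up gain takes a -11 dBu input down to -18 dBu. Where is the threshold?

-19 dBu

Input is 8 dB above T (since output overshoot × R = input overshoot: (-18 − T)·8 = -11 − T gives T = -19 dBu).
Check: -19 + (-11 − (-19))/8 = -19 + 1 = -18 dBu. ✓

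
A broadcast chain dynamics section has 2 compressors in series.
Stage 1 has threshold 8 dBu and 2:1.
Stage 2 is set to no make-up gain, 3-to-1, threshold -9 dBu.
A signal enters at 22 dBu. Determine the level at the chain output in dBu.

Stage 1: 14 dB above 8 dBu, reduced 2:1 to 7 dB above → 15 dBu.
Stage 2: overshoot 24 dB → 24/3 = 8 dB → -1 dBu.

-1 dBu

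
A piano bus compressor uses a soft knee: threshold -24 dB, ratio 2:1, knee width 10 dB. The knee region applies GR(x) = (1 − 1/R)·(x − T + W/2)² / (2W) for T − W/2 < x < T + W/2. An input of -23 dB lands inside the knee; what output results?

-23.9 dB

x − T + W/2 = -23 − (-24) + 5 = 6.
GR = (1 − 1/2) × 6² / 20 = 0.5 × 36 / 20 = 0.9 dB.
Output = -23 − 0.9 = -23.9 dB.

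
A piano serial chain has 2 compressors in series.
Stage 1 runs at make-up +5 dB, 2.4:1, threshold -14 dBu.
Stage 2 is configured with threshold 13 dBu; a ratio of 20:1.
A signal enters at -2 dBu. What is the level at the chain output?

Stage 1: -2 dBu is 12 dB over -14 dBu; at 2.4:1 that becomes 5 dB over, giving -9 dBu; +5 dB make-up → -4 dBu.
Stage 2: -4 dBu is at or below the 13 dBu threshold — no compression; output -4 dBu.

-4 dBu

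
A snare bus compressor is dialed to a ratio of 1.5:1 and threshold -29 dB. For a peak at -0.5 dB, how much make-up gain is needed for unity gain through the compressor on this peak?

9.5 dB

The peak compresses to -29 + 28.5/1.5 = -10 dB.
To reach -0.5 dB requires -0.5 − (-10) = 9.5 dB of make-up.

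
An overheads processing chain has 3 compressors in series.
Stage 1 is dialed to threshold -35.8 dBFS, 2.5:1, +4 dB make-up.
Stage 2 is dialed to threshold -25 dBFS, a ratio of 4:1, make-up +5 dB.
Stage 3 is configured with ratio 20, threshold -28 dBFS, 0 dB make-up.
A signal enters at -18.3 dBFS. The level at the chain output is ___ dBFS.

Stage 1: 17.5 dB above -35.8 dBFS, reduced 2.5:1 to 7 dB above → -28.8 dBFS; +4 dB make-up → -24.8 dBFS.
Stage 2: -24.8 dBFS is 0.2 dB over -25 dBFS; at 4:1 that becomes 0.05 dB over, giving -24.95 dBFS; +5 dB make-up → -19.95 dBFS.
Stage 3: 8.05 dB above -28 dBFS, reduced 20:1 to 0.4025 dB above → -27.5975 dBFS.

-27.5975 dBFS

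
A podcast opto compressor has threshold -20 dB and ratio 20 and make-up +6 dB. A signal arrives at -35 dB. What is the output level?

-35 dB is 15 dB below the -20 dB threshold, so no gain reduction is applied.
Make-up gain adds 6 dB: -35 + 6 = -29 dB.

-29 dB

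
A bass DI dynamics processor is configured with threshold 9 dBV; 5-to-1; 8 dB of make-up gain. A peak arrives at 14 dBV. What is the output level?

18 dBV

The input is 5 dB above the 9 dBV threshold.
At 5:1 the overshoot is divided by 5, leaving 1 dB above threshold.
Output = 9 + 1 = 10 dBV; make-up adds 8 dB, giving 18 dBV.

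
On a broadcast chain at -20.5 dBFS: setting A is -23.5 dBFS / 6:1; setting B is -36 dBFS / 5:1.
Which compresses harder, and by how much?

A: 3 dB over, compressed to 0.5 dB over, so 2.5 dB of GR.
B: 15.5 dB over, compressed to 3.1 dB over, so 12.4 dB of GR.
Difference: 9.9 dB in favour of B.

B, by 9.9 dB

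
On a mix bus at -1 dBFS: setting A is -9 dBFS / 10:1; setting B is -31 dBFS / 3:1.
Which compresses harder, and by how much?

A: GR = 8 − 8/10 = 7.2 dB.
B: GR = 30 − 30/3 = 20 dB.
Difference: 12.8 dB in favour of B.

B, by 12.8 dB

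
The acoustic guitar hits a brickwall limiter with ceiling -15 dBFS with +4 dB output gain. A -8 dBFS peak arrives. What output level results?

A brickwall limiter is an ∞:1 compressor: any input above the ceiling is clamped to -15 dBFS.
Output gain then adds 4 dB: -15 + 4 = -11 dBFS.

-11 dBFS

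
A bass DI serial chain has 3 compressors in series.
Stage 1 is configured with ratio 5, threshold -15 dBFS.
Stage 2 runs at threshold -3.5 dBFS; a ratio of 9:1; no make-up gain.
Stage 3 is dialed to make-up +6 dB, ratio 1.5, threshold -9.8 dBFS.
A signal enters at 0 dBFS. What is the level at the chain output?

-6 dBFS

Stage 1: 0 dBFS is 15 dB over -15 dBFS; at 5:1 that becomes 3 dB over, giving -12 dBFS.
Stage 2: -12 dBFS ≤ -3.5 dBFS, so stage 2 doesn't engage; output -12 dBFS.
Stage 3: -12 dBFS is at or below the -9.8 dBFS threshold — no compression; make-up brings it to -6 dBFS.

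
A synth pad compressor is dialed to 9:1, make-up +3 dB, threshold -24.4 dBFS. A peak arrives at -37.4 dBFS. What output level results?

-34.4 dBFS

-37.4 dBFS is 13 dB below the -24.4 dBFS threshold, so no gain reduction is applied.
Make-up gain adds 3 dB: -37.4 + 3 = -34.4 dBFS.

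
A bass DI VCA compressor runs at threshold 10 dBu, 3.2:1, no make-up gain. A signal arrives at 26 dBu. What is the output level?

15 dBu

26 dBu sits 16 dB over threshold.
3.2:1 compression reduces that to 16/3.2 = 5 dB over.
That puts the output at 15 dBu.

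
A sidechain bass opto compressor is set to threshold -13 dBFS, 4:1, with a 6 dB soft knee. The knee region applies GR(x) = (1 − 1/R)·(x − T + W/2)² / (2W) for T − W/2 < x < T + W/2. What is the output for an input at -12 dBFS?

x − T + W/2 = -12 − (-13) + 3 = 4.
GR = (1 − 1/4) × 4² / 12 = 0.75 × 16 / 12 = 1 dB.
Output = -12 − 1 = -13 dBFS.

-13 dBFS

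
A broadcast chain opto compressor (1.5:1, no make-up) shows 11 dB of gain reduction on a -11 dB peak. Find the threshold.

-44 dB

Input is 33 dB above T (since output overshoot × R = input overshoot: (-22 − T)·1.5 = -11 − T gives T = -44 dB).
Check: -44 + (-11 − (-44))/1.5 = -44 + 22 = -22 dB. ✓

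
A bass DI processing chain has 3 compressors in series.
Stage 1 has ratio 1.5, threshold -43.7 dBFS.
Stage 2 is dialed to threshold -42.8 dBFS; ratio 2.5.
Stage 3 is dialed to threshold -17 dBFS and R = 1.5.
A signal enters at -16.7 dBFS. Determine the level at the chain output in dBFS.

Stage 1: overshoot 27 dB → 27/1.5 = 18 dB → -25.7 dBFS.
Stage 2: 17.1 dB above -42.8 dBFS, reduced 2.5:1 to 6.84 dB above → -35.96 dBFS.
Stage 3: -35.96 dBFS ≤ -17 dBFS, so stage 3 doesn't engage; output -35.96 dBFS.

-35.96 dBFS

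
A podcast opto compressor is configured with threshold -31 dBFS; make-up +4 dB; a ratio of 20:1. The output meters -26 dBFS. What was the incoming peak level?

Stripping the +4 dB make-up gives -30 dBFS at the gain stage.
That's 1 dB above the -31 dBFS threshold.
Input overshoot = R × output overshoot = 20 dB → input = -31 + 20 = -11 dBFS.

-11 dBFS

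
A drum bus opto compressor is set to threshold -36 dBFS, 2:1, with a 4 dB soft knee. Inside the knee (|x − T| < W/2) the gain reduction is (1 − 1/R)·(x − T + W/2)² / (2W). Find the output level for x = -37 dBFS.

x − T + W/2 = -37 − (-36) + 2 = 1.
GR = (1 − 1/2) × 1² / 8 = 0.5 × 1 / 8 = 0.0625 dB.
Output = -37 − 0.0625 = -37.0625 dBFS.

-37.0625 dBFS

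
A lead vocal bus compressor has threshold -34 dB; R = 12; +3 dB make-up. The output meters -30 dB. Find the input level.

-22 dB

Remove make-up: -30 − 3 = -33 dB.
Post-compression overshoot = -33 − (-34) = 1 dB.
Undo the ratio: input overshoot = 1 × 12 = 12 dB, giving input = -22 dB.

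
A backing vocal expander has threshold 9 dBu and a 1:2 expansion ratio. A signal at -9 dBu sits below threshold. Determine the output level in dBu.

-27 dBu

The input is 18 dB below the 9 dBu threshold.
A 1:2 expander multiplies undershoot by 2: 18 × 2 = 36 dB below threshold.
Output = 9 − 36 = -27 dBu.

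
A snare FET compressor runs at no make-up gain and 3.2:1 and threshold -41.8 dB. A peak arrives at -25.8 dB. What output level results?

-36.8 dB

Overshoot: -25.8 − (-41.8) = 16 dB.
3.2:1 compression reduces that to 16/3.2 = 5 dB over.
So the level is -41.8 + 5 = -36.8 dB.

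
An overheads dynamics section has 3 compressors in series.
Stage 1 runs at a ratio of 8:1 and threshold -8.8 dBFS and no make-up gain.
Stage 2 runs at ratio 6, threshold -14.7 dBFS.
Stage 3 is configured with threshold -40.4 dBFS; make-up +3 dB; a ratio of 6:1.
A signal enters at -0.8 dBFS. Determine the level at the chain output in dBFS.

-32.925 dBFS

Stage 1: -0.8 dBFS is 8 dB over -8.8 dBFS; at 8:1 that becomes 1 dB over, giving -7.8 dBFS.
Stage 2: 6.9 dB above -14.7 dBFS, reduced 6:1 to 1.15 dB above → -13.55 dBFS.
Stage 3: overshoot 26.85 dB → 26.85/6 = 4.475 dB → -35.925 dBFS; +3 dB make-up → -32.925 dBFS.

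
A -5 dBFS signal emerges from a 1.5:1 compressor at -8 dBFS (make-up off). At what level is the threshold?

Input is 9 dB above T (since output overshoot × R = input overshoot: (-8 − T)·1.5 = -5 − T gives T = -14 dBFS).
Check: -14 + (-5 − (-14))/1.5 = -14 + 6 = -8 dBFS. ✓

-14 dBFS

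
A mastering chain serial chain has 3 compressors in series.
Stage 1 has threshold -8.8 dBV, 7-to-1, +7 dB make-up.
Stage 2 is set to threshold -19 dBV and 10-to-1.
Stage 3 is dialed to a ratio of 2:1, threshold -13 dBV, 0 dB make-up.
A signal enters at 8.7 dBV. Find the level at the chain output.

-17.03 dBV

Stage 1: 17.5 dB above -8.8 dBV, reduced 7:1 to 2.5 dB above → -6.3 dBV; +7 dB make-up → 0.7 dBV.
Stage 2: 19.7 dB above -19 dBV, reduced 10:1 to 1.97 dB above → -17.03 dBV.
Stage 3: -17.03 dBV is at or below the -13 dBV threshold — no compression; output -17.03 dBV.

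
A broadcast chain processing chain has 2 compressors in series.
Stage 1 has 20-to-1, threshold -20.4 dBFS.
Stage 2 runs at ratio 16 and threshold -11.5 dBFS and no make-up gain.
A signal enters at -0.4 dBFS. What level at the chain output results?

-19.4 dBFS

Stage 1: overshoot 20 dB → 20/20 = 1 dB → -19.4 dBFS.
Stage 2: -19.4 dBFS ≤ -11.5 dBFS, so stage 2 doesn't engage; output -19.4 dBFS.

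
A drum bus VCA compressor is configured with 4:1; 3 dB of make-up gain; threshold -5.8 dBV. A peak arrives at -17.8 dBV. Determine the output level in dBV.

-17.8 dBV is 12 dB below the -5.8 dBV threshold, so no gain reduction is applied.
Make-up gain adds 3 dB: -17.8 + 3 = -14.8 dBV.

-14.8 dBV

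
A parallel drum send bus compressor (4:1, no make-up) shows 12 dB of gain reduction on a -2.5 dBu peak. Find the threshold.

-18.5 dBu

Let T be the threshold. Output overshoot = (input overshoot)/R, so -14.5 − T = (-2.5 − T)/4.
4·(-14.5 − T) = -2.5 − T → 3·T = -58 − (-2.5) = -55.5.
T = -55.5/3 = -18.5 dBu.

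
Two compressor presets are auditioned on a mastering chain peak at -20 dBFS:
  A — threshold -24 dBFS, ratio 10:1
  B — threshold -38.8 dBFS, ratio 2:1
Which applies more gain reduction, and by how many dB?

B, by 5.8 dB

A: 4 dB over, compressed to 0.4 dB over, so 3.6 dB of GR.
B: 18.8 dB over, compressed to 9.4 dB over, so 9.4 dB of GR.
B reduces 5.8 dB more.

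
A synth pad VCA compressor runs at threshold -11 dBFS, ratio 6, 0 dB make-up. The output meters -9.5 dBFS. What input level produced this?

That's 1.5 dB above the -11 dBFS threshold.
Undo the ratio: input overshoot = 1.5 × 6 = 9 dB, giving input = -2 dBFS.

-2 dBFS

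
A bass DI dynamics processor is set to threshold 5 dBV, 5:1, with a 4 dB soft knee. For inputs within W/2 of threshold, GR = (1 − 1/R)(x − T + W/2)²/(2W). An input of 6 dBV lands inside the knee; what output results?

x − T + W/2 = 6 − 5 + 2 = 3.
GR = (1 − 1/5) × 3² / 8 = 0.8 × 9 / 8 = 0.9 dB.
Output = 6 − 0.9 = 5.1 dBV.

5.1 dBV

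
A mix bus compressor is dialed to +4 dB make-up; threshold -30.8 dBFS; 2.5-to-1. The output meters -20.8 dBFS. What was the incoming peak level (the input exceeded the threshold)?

Remove make-up: -20.8 − 4 = -24.8 dBFS.
Post-compression overshoot = -24.8 − (-30.8) = 6 dB.
Input overshoot = R × output overshoot = 15 dB → input = -30.8 + 15 = -15.8 dBFS.

-15.8 dBFS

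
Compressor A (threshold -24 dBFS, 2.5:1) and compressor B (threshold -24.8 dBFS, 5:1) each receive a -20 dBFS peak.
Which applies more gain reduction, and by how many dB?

B, by 1.44 dB

A: GR = 4 − 4/2.5 = 2.4 dB.
B: GR = 4.8 − 4.8/5 = 3.84 dB.
B applies 1.44 dB more gain reduction.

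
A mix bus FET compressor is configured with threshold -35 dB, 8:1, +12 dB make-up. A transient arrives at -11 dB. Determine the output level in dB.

-20 dB

Overshoot: -11 − (-35) = 24 dB.
8:1 compression reduces that to 24/8 = 3 dB over.
Output = -35 + 3 = -32 dB; make-up adds 12 dB, giving -20 dB.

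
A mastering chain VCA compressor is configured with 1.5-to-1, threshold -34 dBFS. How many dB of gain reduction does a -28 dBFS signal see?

-28 dBFS exceeds the threshold by 6 dB.
A 1.5:1 ratio leaves 4 dB of that excess.
So the signal is attenuated by 6 − 4 = 2 dB.

2 dB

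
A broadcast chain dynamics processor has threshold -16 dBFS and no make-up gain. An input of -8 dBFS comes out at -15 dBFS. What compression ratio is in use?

8:1

Input overshoot = -8 − (-16) = 8 dB; output overshoot = -15 − (-16) = 1 dB.
Ratio = 8 / 1 = 8.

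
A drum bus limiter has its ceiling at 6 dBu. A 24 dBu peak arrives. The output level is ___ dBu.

6 dBu

At ∞:1, everything above 6 dBu is held at the ceiling.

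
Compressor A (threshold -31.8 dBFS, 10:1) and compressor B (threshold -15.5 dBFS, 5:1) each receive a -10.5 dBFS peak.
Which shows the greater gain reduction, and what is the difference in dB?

A, by 15.17 dB

A: GR = 21.3 − 21.3/10 = 19.17 dB.
B: GR = 5 − 5/5 = 4 dB.
A reduces 15.17 dB more.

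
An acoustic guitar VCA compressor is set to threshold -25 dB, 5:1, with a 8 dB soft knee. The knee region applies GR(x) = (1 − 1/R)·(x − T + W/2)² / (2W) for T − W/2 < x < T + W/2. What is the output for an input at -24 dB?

-25.25 dB

x − T + W/2 = -24 − (-25) + 4 = 5.
GR = (1 − 1/5) × 5² / 16 = 0.8 × 25 / 16 = 1.25 dB.
Output = -24 − 1.25 = -25.25 dB.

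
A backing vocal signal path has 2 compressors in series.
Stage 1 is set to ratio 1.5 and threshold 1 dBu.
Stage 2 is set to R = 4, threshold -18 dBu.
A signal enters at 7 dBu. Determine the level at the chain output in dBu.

-12.25 dBu

Stage 1: overshoot 6 dB → 6/1.5 = 4 dB → 5 dBu.
Stage 2: overshoot 23 dB → 23/4 = 5.75 dB → -12.25 dBu.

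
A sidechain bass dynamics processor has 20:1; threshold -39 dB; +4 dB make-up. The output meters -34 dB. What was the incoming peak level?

Stripping the +4 dB make-up gives -38 dB at the gain stage.
The compressed level sits -38 − (-39) = 1 dB over threshold.
Input overshoot = R × output overshoot = 20 dB → input = -39 + 20 = -19 dB.

-19 dB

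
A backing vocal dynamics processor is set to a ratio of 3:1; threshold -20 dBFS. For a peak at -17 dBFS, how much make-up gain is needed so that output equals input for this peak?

Without make-up, output = threshold + overshoot/3 = -20 + 1 = -19 dBFS.
Gap to target: 2 dB.

2 dB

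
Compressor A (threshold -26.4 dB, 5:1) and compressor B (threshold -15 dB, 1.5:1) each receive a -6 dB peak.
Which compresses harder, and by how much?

A: GR = 20.4 − 20.4/5 = 16.32 dB.
B: GR = 9 − 9/1.5 = 3 dB.
A reduces 13.32 dB more.

A, by 13.32 dB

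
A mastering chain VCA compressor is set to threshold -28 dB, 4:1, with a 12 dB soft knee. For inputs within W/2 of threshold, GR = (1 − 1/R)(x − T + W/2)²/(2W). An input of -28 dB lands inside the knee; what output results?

-29.125 dB

x − T + W/2 = -28 − (-28) + 6 = 6.
GR = (1 − 1/4) × 6² / 24 = 0.75 × 36 / 24 = 1.125 dB.
Output = -28 − 1.125 = -29.125 dB.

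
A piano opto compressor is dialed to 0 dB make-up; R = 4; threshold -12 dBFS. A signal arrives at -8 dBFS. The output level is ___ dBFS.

The input is 4 dB above the -12 dBFS threshold.
At 4:1 the overshoot is divided by 4, leaving 1 dB above threshold.
So the level is -12 + 1 = -11 dBFS.

-11 dBFS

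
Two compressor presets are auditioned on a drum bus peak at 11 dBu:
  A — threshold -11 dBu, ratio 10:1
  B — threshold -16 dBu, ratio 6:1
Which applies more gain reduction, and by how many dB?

B, by 2.7 dB

A: GR = 22 − 22/10 = 19.8 dB.
B: GR = 27 − 27/6 = 22.5 dB.
B applies 2.7 dB more gain reduction.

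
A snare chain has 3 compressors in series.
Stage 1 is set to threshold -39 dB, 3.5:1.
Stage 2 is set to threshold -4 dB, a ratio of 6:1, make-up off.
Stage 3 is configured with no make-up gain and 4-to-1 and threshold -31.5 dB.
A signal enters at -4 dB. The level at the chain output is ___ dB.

-30.875 dB

Stage 1: -4 dB is 35 dB over -39 dB; at 3.5:1 that becomes 10 dB over, giving -29 dB.
Stage 2: -29 dB ≤ -4 dB, so stage 2 doesn't engage; output -29 dB.
Stage 3: -29 dB is 2.5 dB over -31.5 dB; at 4:1 that becomes 0.625 dB over, giving -30.875 dB.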